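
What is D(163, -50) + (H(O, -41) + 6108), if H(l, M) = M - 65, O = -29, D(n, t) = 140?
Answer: 6142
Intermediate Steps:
H(l, M) = -65 + M
D(163, -50) + (H(O, -41) + 6108) = 140 + ((-65 - 41) + 6108) = 140 + (-106 + 6108) = 140 + 6002 = 6142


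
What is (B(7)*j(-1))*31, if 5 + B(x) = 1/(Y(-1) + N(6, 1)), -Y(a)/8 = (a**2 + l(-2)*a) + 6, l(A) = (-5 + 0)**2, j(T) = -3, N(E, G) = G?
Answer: 67332/145 ≈ 464.36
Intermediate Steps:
l(A) = 25 (l(A) = (-5)**2 = 25)
Y(a) = -48 - 200*a - 8*a**2 (Y(a) = -8*((a**2 + 25*a) + 6) = -8*(6 + a**2 + 25*a) = -48 - 200*a - 8*a**2)
B(x) = -724/145 (B(x) = -5 + 1/((-48 - 200*(-1) - 8*(-1)**2) + 1) = -5 + 1/((-48 + 200 - 8*1) + 1) = -5 + 1/((-48 + 200 - 8) + 1) = -5 + 1/(144 + 1) = -5 + 1/145 = -724/145)
(B(7)*j(-1))*31 = -724/145*(-3)*31 = (2172/145)*31 = 67332/145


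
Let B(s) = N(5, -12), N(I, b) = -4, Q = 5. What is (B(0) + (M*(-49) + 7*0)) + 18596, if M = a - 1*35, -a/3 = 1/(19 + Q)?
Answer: 162505/8 ≈ 20313.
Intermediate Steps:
a = -1/8 (a = -3/(19 + 5) = -3/24 = -3*1/24 = -1/8 ≈ -0.12500)
B(s) = -4
M = -281/8 (M = -1/8 - 1*35 = -1/8 - 35 = -281/8 ≈ -35.125)
(B(0) + (M*(-49) + 7*0)) + 18596 = (-4 + (-281/8*(-49) + 7*0)) + 18596 = (-4 + (13769/8 + 0)) + 18596 = (-4 + 13769/8) + 18596 = 13737/8 + 18596 = 162505/8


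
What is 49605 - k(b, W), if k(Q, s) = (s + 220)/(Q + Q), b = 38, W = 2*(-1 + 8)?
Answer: 1884873/38 ≈ 49602.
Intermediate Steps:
W = 14 (W = 2*7 = 14)
k(Q, s) = (220 + s)/(2*Q) (k(Q, s) = (220 + s)/((2*Q)) = (220 + s)*(1/(2*Q)) = (220 + s)/(2*Q))
49605 - k(b, W) = 49605 - (220 + 14)/(2*38) = 49605 - 234/(2*38) = 49605 - 1*117/38 = 49605 - 117/38 = 1884873/38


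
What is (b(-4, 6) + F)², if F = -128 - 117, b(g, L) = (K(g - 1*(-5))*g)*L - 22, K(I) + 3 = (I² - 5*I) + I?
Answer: 15129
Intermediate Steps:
K(I) = -3 + I² - 4*I (K(I) = -3 + ((I² - 5*I) + I) = -3 + (I² - 4*I) = -3 + I² - 4*I)
b(g, L) = -22 + L*g*(-23 + (5 + g)² - 4*g) (b(g, L) = ((-3 + (g - 1*(-5))² - 4*(g - 1*(-5)))*g)*L - 22 = ((-3 + (g + 5)² - 4*(g + 5))*g)*L - 22 = ((-3 + (5 + g)² - 4*(5 + g))*g)*L - 22 = ((-3 + (5 + g)² + (-20 - 4*g))*g)*L - 22 = ((-23 + (5 + g)² - 4*g)*g)*L - 22 = (g*(-23 + (5 + g)² - 4*g))*L - 22 = L*g*(-23 + (5 + g)² - 4*g) - 22 = -22 + L*g*(-23 + (5 + g)² - 4*g))
F = -245
(b(-4, 6) + F)² = ((-22 - 1*6*(-4)*(23 - (5 - 4)² + 4*(-4))) - 245)² = ((-22 - 1*6*(-4)*(23 - 1*1² - 16)) - 245)² = ((-22 - 1*6*(-4)*(23 - 1*1 - 16)) - 245)² = ((-22 - 1*6*(-4)*(23 - 1 - 16)) - 245)² = ((-22 - 1*6*(-4)*6) - 245)² = ((-22 + 144) - 245)² = (122 - 245)² = (-123)² = 15129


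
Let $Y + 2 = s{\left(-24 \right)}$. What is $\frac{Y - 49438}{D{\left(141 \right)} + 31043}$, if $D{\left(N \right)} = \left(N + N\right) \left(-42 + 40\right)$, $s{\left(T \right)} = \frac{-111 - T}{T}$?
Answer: $- \frac{395491}{243832} \approx -1.622$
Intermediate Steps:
$s{\left(T \right)} = \frac{-111 - T}{T}$
$Y = \frac{13}{8}$ ($Y = -2 + \frac{-111 - -24}{-24} = -2 - \frac{-111 + 24}{24} = -2 - - \frac{29}{8} = -2 + \frac{29}{8} = \frac{13}{8} \approx 1.625$)
$D{\left(N \right)} = - 4 N$ ($D{\left(N \right)} = 2 N \left(-2\right) = - 4 N$)
$\frac{Y - 49438}{D{\left(141 \right)} + 31043} = \frac{\frac{13}{8} - 49438}{\left(-4\right) 141 + 31043} = - \frac{395491}{8 \left(-564 + 31043\right)} = - \frac{395491}{8 \cdot 30479} = \left(- \frac{395491}{8}\right) \frac{1}{30479} = - \frac{395491}{243832}$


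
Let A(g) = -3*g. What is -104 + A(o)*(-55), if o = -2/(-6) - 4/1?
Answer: -709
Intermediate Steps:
o = -11/3 (o = -2*(-1/6) - 4*1 = 1/3 - 4 = -11/3 ≈ -3.6667)
-104 + A(o)*(-55) = -104 - 3*(-11/3)*(-55) = -104 + 11*(-55) = -104 - 605 = -709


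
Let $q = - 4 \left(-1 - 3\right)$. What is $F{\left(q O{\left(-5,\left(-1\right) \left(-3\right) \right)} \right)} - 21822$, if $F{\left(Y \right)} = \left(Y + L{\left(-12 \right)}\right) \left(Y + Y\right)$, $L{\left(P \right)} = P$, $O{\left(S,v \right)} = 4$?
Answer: $-15166$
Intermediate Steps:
$q = 16$ ($q = \left(-4\right) \left(-4\right) = 16$)
$F{\left(Y \right)} = 2 Y \left(-12 + Y\right)$ ($F{\left(Y \right)} = \left(Y - 12\right) \left(Y + Y\right) = \left(-12 + Y\right) 2 Y = 2 Y \left(-12 + Y\right)$)
$F{\left(q O{\left(-5,\left(-1\right) \left(-3\right) \right)} \right)} - 21822 = 2 \cdot 16 \cdot 4 \left(-12 + 16 \cdot 4\right) - 21822 = 2 \cdot 64 \left(-12 + 64\right) - 21822 = 2 \cdot 64 \cdot 52 - 21822 = 6656 - 21822 = -15166$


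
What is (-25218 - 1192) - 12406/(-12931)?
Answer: -341495304/12931 ≈ -26409.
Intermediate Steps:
(-25218 - 1192) - 12406/(-12931) = -26410 - 12406*(-1/12931) = -26410 + 12406/12931 = -341495304/12931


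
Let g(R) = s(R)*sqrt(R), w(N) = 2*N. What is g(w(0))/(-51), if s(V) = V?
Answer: 0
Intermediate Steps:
g(R) = R**(3/2) (g(R) = R*sqrt(R) = R**(3/2))
g(w(0))/(-51) = (2*0)**(3/2)/(-51) = 0**(3/2)*(-1/51) = 0*(-1/51) = 0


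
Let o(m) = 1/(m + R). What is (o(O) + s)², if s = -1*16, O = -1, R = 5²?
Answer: 146689/576 ≈ 254.67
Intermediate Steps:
R = 25
s = -16
o(m) = 1/(25 + m) (o(m) = 1/(m + 25) = 1/(25 + m))
(o(O) + s)² = (1/(25 - 1) - 16)² = (1/24 - 16)² = (-383/24)² = 146689/576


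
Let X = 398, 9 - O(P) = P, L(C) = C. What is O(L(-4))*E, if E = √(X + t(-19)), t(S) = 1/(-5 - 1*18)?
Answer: 117*√2599/23 ≈ 259.33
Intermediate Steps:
O(P) = 9 - P
t(S) = -1/23 (t(S) = 1/(-5 - 18) = 1/(-23) = -1/23)
E = 9*√2599/23 (E = √(398 - 1/23) = √(9153/23) = 9*√2599/23 ≈ 19.949)
O(L(-4))*E = (9 - 1*(-4))*(9*√2599/23) = (9 + 4)*(9*√2599/23) = 13*(9*√2599/23) = 117*√2599/23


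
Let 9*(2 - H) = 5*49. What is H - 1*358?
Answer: -3449/9 ≈ -383.22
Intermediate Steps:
H = -227/9 (H = 2 - 5*49/9 = 2 - 1/9*245 = 2 - 245/9 = -227/9 ≈ -25.222)
H - 1*358 = -227/9 - 1*358 = -227/9 - 358 = -3449/9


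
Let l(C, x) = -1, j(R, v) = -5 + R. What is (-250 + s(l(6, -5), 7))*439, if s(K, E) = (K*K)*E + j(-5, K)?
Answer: -111067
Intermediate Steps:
s(K, E) = -10 + E*K**2 (s(K, E) = (K*K)*E + (-5 - 5) = K**2*E - 10 = E*K**2 - 10 = -10 + E*K**2)
(-250 + s(l(6, -5), 7))*439 = (-250 + (-10 + 7*(-1)**2))*439 = (-250 + (-10 + 7*1))*439 = (-250 + (-10 + 7))*439 = (-250 - 3)*439 = -253*439 = -111067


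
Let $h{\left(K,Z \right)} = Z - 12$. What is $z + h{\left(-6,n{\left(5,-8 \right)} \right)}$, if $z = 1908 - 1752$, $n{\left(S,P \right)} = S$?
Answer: $149$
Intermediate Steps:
$z = 156$
$h{\left(K,Z \right)} = -12 + Z$
$z + h{\left(-6,n{\left(5,-8 \right)} \right)} = 156 + \left(-12 + 5\right) = 156 - 7 = 149$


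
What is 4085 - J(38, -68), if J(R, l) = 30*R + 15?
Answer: 2930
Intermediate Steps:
J(R, l) = 15 + 30*R
4085 - J(38, -68) = 4085 - (15 + 30*38) = 4085 - (15 + 1140) = 4085 - 1*1155 = 4085 - 1155 = 2930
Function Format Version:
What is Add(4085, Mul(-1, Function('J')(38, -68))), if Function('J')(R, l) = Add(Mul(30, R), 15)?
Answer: 2930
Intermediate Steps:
Function('J')(R, l) = Add(15, Mul(30, R))
Add(4085, Mul(-1, Function('J')(38, -68))) = Add(4085, Mul(-1, Add(15, Mul(30, 38)))) = Add(4085, Mul(-1, Add(15, 1140))) = Add(4085, Mul(-1, 1155)) = Add(4085, -1155) = 2930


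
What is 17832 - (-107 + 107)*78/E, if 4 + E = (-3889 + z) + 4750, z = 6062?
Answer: 17832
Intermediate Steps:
E = 6919 (E = -4 + ((-3889 + 6062) + 4750) = -4 + (2173 + 4750) = -4 + 6923 = 6919)
17832 - (-107 + 107)*78/E = 17832 - (-107 + 107)*78/6919 = 17832 - 0*78/6919 = 17832 - 0/6919 = 17832 - 1*0 = 17832 + 0 = 17832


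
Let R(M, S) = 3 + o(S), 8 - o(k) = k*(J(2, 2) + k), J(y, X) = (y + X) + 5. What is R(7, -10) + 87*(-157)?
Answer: -13658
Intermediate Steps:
J(y, X) = 5 + X + y (J(y, X) = (X + y) + 5 = 5 + X + y)
o(k) = 8 - k*(9 + k) (o(k) = 8 - k*((5 + 2 + 2) + k) = 8 - k*(9 + k))
R(M, S) = 11 - S**2 - 9*S (R(M, S) = 3 + (8 - S**2 - 9*S) = 11 - S**2 - 9*S)
R(7, -10) + 87*(-157) = (11 - 1*(-10)**2 - 9*(-10)) + 87*(-157) = (11 - 1*100 + 90) - 13659 = (11 - 100 + 90) - 13659 = 1 - 13659 = -13658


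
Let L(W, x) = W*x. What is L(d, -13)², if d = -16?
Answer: 43264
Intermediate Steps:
L(d, -13)² = (-16*(-13))² = 208² = 43264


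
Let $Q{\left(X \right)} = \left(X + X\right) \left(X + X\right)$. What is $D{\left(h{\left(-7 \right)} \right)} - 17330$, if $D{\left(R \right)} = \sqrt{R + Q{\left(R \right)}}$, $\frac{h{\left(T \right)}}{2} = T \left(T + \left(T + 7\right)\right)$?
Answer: $-17330 + 7 \sqrt{786} \approx -17134.0$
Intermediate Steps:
$Q{\left(X \right)} = 4 X^{2}$ ($Q{\left(X \right)} = 2 X 2 X = 4 X^{2}$)
$h{\left(T \right)} = 2 T \left(7 + 2 T\right)$ ($h{\left(T \right)} = 2 T \left(T + \left(T + 7\right)\right) = 2 T \left(T + \left(7 + T\right)\right) = 2 T \left(7 + 2 T\right)$)
$D{\left(R \right)} = \sqrt{R + 4 R^{2}}$
$D{\left(h{\left(-7 \right)} \right)} - 17330 = \sqrt{2 \left(-7\right) \left(7 + 2 \left(-7\right)\right) \left(1 + 4 \cdot 2 \left(-7\right) \left(7 + 2 \left(-7\right)\right)\right)} - 17330 = \sqrt{2 \left(-7\right) \left(7 - 14\right) \left(1 + 4 \cdot 2 \left(-7\right) \left(7 - 14\right)\right)} - 17330 = \sqrt{2 \left(-7\right) \left(-7\right) \left(1 + 4 \cdot 2 \left(-7\right) \left(-7\right)\right)} - 17330 = \sqrt{98 \left(1 + 4 \cdot 98\right)} - 17330 = \sqrt{98 \left(1 + 392\right)} - 17330 = \sqrt{98 \cdot 393} - 17330 = \sqrt{38514} - 17330 = 7 \sqrt{786} - 17330 = -17330 + 7 \sqrt{786}$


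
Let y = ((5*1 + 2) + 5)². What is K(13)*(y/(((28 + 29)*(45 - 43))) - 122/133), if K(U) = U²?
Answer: 7774/133 ≈ 58.451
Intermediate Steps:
y = 144 (y = ((5 + 2) + 5)² = (7 + 5)² = 12² = 144)
K(13)*(y/(((28 + 29)*(45 - 43))) - 122/133) = 13²*(144/(((28 + 29)*(45 - 43))) - 122/133) = 169*(144/((57*2)) - 122*1/133) = 169*(144/114 - 122/133) = 169*(144*(1/114) - 122/133) = 169*(24/19 - 122/133) = 169*(46/133) = 7774/133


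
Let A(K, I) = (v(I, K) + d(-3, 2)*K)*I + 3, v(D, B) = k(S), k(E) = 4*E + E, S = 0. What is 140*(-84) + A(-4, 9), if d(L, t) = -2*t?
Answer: -11613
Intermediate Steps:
k(E) = 5*E
v(D, B) = 0 (v(D, B) = 5*0 = 0)
A(K, I) = 3 - 4*I*K (A(K, I) = (0 + (-2*2)*K)*I + 3 = (0 - 4*K)*I + 3 = (-4*K)*I + 3 = -4*I*K + 3 = 3 - 4*I*K)
140*(-84) + A(-4, 9) = 140*(-84) + (3 - 4*9*(-4)) = -11760 + (3 + 144) = -11760 + 147 = -11613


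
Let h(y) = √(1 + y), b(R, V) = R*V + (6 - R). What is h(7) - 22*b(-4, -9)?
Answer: -1012 + 2*√2 ≈ -1009.2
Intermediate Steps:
b(R, V) = 6 - R + R*V
h(7) - 22*b(-4, -9) = √(1 + 7) - 22*(6 - 1*(-4) - 4*(-9)) = √8 - 22*(6 + 4 + 36) = 2*√2 - 22*46 = 2*√2 - 1012 = -1012 + 2*√2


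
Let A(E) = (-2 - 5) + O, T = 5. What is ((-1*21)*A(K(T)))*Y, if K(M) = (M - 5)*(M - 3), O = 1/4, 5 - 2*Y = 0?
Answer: 2835/8 ≈ 354.38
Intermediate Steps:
Y = 5/2 (Y = 5/2 - ½*0 = 5/2 + 0 = 5/2 ≈ 2.5000)
O = ¼ (O = 1*(¼) = ¼ ≈ 0.25000)
K(M) = (-5 + M)*(-3 + M)
A(E) = -27/4 (A(E) = (-2 - 5) + ¼ = -7 + ¼ = -27/4)
((-1*21)*A(K(T)))*Y = (-1*21*(-27/4))*(5/2) = -21*(-27/4)*(5/2) = (567/4)*(5/2) = 2835/8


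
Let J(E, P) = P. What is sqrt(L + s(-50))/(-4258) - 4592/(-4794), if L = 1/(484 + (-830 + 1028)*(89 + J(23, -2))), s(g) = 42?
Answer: 2296/2397 - sqrt(13173069910)/75409180 ≈ 0.95634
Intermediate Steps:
L = 1/17710 (L = 1/(484 + (-830 + 1028)*(89 - 2)) = 1/(484 + 198*87) = 1/(484 + 17226) = 1/17710 ≈ 5.6465e-5)
sqrt(L + s(-50))/(-4258) - 4592/(-4794) = sqrt(1/17710 + 42)/(-4258) - 4592/(-4794) = sqrt(743821/17710)*(-1/4258) - 4592*(-1/4794) = (sqrt(13173069910)/17710)*(-1/4258) + 2296/2397 = -sqrt(13173069910)/75409180 + 2296/2397 = 2296/2397 - sqrt(13173069910)/75409180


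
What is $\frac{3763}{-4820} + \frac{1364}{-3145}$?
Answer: $- \frac{3681823}{3031780} \approx -1.2144$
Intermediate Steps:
$\frac{3763}{-4820} + \frac{1364}{-3145} = 3763 \left(- \frac{1}{4820}\right) + 1364 \left(- \frac{1}{3145}\right) = - \frac{3763}{4820} - \frac{1364}{3145} = - \frac{3681823}{3031780}$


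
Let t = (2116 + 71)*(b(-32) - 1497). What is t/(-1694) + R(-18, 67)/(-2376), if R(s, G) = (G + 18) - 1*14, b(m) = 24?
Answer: 347911241/182952 ≈ 1901.7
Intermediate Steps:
R(s, G) = 4 + G (R(s, G) = (18 + G) - 14 = 4 + G)
t = -3221451 (t = (2116 + 71)*(24 - 1497) = 2187*(-1473) = -3221451)
t/(-1694) + R(-18, 67)/(-2376) = -3221451/(-1694) + (4 + 67)/(-2376) = -3221451*(-1/1694) + 71*(-1/2376) = 3221451/1694 - 71/2376 = 347911241/182952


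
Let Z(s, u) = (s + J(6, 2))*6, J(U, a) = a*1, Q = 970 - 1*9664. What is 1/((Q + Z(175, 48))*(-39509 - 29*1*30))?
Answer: 1/308172528 ≈ 3.2449e-9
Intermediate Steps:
Q = -8694 (Q = 970 - 9664 = -8694)
J(U, a) = a
Z(s, u) = 12 + 6*s (Z(s, u) = (s + 2)*6 = (2 + s)*6 = 12 + 6*s)
1/((Q + Z(175, 48))*(-39509 - 29*1*30)) = 1/((-8694 + (12 + 6*175))*(-39509 - 29*1*30)) = 1/((-8694 + (12 + 1050))*(-39509 - 29*30)) = 1/((-8694 + 1062)*(-39509 - 870)) = 1/(-7632*(-40379)) = 1/308172528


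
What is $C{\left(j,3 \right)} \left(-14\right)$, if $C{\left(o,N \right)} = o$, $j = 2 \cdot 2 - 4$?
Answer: $0$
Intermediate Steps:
$j = 0$ ($j = 4 - 4 = 0$)
$C{\left(j,3 \right)} \left(-14\right) = 0 \left(-14\right) = 0$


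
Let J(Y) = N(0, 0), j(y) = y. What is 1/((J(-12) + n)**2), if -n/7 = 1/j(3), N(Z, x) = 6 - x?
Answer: 9/121 ≈ 0.074380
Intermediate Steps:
n = -7/3 ≈ -2.3333
J(Y) = 6 (J(Y) = 6 - 1*0 = 6 + 0 = 6)
1/((J(-12) + n)**2) = 1/((6 - 7/3)**2) = 1/((11/3)**2) = 1/(121/9) = 9/121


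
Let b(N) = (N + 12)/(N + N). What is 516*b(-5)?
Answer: -1806/5 ≈ -361.20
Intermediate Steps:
b(N) = (12 + N)/(2*N) (b(N) = (12 + N)/((2*N)) = (12 + N)*(1/(2*N)) = (12 + N)/(2*N))
516*b(-5) = 516*((½)*(12 - 5)/(-5)) = 516*((½)*(-⅕)*7) = 516*(-7/10) = -1806/5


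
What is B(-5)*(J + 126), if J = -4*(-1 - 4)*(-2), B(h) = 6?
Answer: 516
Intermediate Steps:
J = -40 (J = -4*(-5)*(-2) = 20*(-2) = -40)
B(-5)*(J + 126) = 6*(-40 + 126) = 6*86 = 516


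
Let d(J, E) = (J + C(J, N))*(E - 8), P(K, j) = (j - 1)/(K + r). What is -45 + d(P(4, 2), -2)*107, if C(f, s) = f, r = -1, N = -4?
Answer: -2275/3 ≈ -758.33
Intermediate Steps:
P(K, j) = (-1 + j)/(-1 + K) (P(K, j) = (j - 1)/(K - 1) = (-1 + j)/(-1 + K))
d(J, E) = 2*J*(-8 + E) (d(J, E) = (J + J)*(E - 8) = (2*J)*(-8 + E) = 2*J*(-8 + E))
-45 + d(P(4, 2), -2)*107 = -45 + (2*((-1 + 2)/(-1 + 4))*(-8 - 2))*107 = -45 + (2*(1/3)*(-10))*107 = -45 - 20/3*107 = -45 - 2140/3 = -2275/3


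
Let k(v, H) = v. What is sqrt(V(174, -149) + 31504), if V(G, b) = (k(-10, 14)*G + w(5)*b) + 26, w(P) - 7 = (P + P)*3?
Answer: sqrt(24277) ≈ 155.81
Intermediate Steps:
w(P) = 7 + 6*P (w(P) = 7 + (P + P)*3 = 7 + (2*P)*3 = 7 + 6*P)
V(G, b) = 26 - 10*G + 37*b (V(G, b) = (-10*G + (7 + 6*5)*b) + 26 = (-10*G + (7 + 30)*b) + 26 = (-10*G + 37*b) + 26 = 26 - 10*G + 37*b)
sqrt(V(174, -149) + 31504) = sqrt((26 - 10*174 + 37*(-149)) + 31504) = sqrt((26 - 1740 - 5513) + 31504) = sqrt(-7227 + 31504) = sqrt(24277)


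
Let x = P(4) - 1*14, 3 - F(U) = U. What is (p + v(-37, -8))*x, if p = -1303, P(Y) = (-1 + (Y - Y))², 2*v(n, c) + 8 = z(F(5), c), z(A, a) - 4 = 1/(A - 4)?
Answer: 203593/12 ≈ 16966.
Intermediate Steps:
F(U) = 3 - U
z(A, a) = 4 + 1/(-4 + A) (z(A, a) = 4 + 1/(A - 4) = 4 + 1/(-4 + A))
v(n, c) = -25/12 (v(n, c) = -4 + ((-15 + 4*(3 - 1*5))/(-4 + (3 - 1*5)))/2 = -4 + ((-15 + 4*(3 - 5))/(-4 + (3 - 5)))/2 = -4 + ((-15 + 4*(-2))/(-4 - 2))/2 = -4 + ((-15 - 8)/(-6))/2 = -4 + (-⅙*(-23))/2 = -4 + (½)*(23/6) = -4 + 23/12 = -25/12)
P(Y) = 1 (P(Y) = (-1 + 0)² = (-1)² = 1)
x = -13 (x = 1 - 1*14 = 1 - 14 = -13)
(p + v(-37, -8))*x = (-1303 - 25/12)*(-13) = -15661/12*(-13) = 203593/12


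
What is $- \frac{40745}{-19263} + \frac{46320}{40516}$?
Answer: $\frac{635771645}{195114927} \approx 3.2584$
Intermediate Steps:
$- \frac{40745}{-19263} + \frac{46320}{40516} = \left(-40745\right) \left(- \frac{1}{19263}\right) + 46320 \cdot \frac{1}{40516} = \frac{40745}{19263} + \frac{11580}{10129} = \frac{635771645}{195114927}$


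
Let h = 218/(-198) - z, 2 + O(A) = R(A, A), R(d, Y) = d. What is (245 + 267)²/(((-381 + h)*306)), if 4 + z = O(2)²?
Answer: -180224/79543 ≈ -2.2657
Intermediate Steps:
O(A) = -2 + A
z = -4 (z = -4 + (-2 + 2)² = -4 + 0² = -4 + 0 = -4)
h = 287/99 (h = 218/(-198) - 1*(-4) = 218*(-1/198) + 4 = -109/99 + 4 = 287/99 ≈ 2.8990)
(245 + 267)²/(((-381 + h)*306)) = (245 + 267)²/(((-381 + 287/99)*306)) = 512²/((-37432/99*306)) = 262144/(-1272688/11) = 262144*(-11/1272688) = -180224/79543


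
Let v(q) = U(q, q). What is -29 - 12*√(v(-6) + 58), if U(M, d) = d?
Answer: -29 - 24*√13 ≈ -115.53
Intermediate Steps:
v(q) = q
-29 - 12*√(v(-6) + 58) = -29 - 12*√(-6 + 58) = -29 - 24*√13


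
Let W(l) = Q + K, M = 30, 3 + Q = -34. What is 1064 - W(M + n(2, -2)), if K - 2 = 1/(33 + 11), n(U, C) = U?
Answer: 48355/44 ≈ 1099.0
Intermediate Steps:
Q = -37 (Q = -3 - 34 = -37)
K = 89/44 (K = 2 + 1/(33 + 11) = 2 + 1/44 = 89/44 ≈ 2.0227)
W(l) = -1539/44 (W(l) = -37 + 89/44 = -1539/44)
1064 - W(M + n(2, -2)) = 1064 - 1*(-1539/44) = 1064 + 1539/44 = 48355/44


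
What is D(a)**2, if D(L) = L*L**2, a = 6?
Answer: 46656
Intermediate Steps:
D(L) = L**3
D(a)**2 = (6**3)**2 = 216**2 = 46656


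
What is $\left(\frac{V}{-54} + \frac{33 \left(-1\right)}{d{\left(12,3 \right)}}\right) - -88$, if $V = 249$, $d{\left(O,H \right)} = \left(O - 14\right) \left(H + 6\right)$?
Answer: $\frac{767}{9} \approx 85.222$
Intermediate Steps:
$d{\left(O,H \right)} = \left(-14 + O\right) \left(6 + H\right)$
$\left(\frac{V}{-54} + \frac{33 \left(-1\right)}{d{\left(12,3 \right)}}\right) - -88 = \left(\frac{249}{-54} + \frac{33 \left(-1\right)}{-84 - 42 + 6 \cdot 12 + 3 \cdot 12}\right) - -88 = \left(249 \left(- \frac{1}{54}\right) - \frac{33}{-84 - 42 + 72 + 36}\right) + 88 = \left(- \frac{83}{18} - \frac{33}{-18}\right) + 88 = \left(- \frac{83}{18} - - \frac{11}{6}\right) + 88 = \left(- \frac{83}{18} + \frac{11}{6}\right) + 88 = - \frac{25}{9} + 88 = \frac{767}{9}$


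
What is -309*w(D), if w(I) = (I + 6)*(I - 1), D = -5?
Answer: 1854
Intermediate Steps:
w(I) = (-1 + I)*(6 + I) (w(I) = (6 + I)*(-1 + I) = (-1 + I)*(6 + I))
-309*w(D) = -309*(-6 + (-5)² + 5*(-5)) = -309*(-6 + 25 - 25) = -309*(-6) = 1854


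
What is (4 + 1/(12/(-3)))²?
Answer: 225/16 ≈ 14.063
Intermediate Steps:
(4 + 1/(12/(-3)))² = (4 + 1/(12*(-⅓)))² = (4 + 1/(-4))² = (4 - ¼)² = (15/4)² = 225/16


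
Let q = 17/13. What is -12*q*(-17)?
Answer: 3468/13 ≈ 266.77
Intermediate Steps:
q = 17/13 (q = 17*(1/13) = 17/13 ≈ 1.3077)
-12*q*(-17) = -12*17/13*(-17) = -204/13*(-17) = 3468/13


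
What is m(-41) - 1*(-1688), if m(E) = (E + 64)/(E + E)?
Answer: 138393/82 ≈ 1687.7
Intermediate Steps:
m(E) = (64 + E)/(2*E) (m(E) = (64 + E)/((2*E)) = (1/(2*E))*(64 + E) = (64 + E)/(2*E))
m(-41) - 1*(-1688) = (½)*(64 - 41)/(-41) - 1*(-1688) = (½)*(-1/41)*23 + 1688 = -23/82 + 1688 = 138393/82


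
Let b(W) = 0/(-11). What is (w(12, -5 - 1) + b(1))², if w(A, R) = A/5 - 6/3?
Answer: 4/25 ≈ 0.16000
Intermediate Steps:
b(W) = 0 (b(W) = 0*(-1/11) = 0)
w(A, R) = -2 + A/5 (w(A, R) = A*(⅕) - 6*⅓ = A/5 - 2 = -2 + A/5)
(w(12, -5 - 1) + b(1))² = ((-2 + (⅕)*12) + 0)² = ((-2 + 12/5) + 0)² = (⅖ + 0)² = (⅖)² = 4/25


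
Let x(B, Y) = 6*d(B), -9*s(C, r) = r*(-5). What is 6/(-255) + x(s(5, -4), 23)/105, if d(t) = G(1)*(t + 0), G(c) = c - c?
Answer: -2/85 ≈ -0.023529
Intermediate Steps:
G(c) = 0
s(C, r) = 5*r/9 (s(C, r) = -r*(-5)/9 = -(-5)*r/9 = 5*r/9)
d(t) = 0 (d(t) = 0*(t + 0) = 0*t = 0)
x(B, Y) = 0 (x(B, Y) = 6*0 = 0)
6/(-255) + x(s(5, -4), 23)/105 = 6/(-255) + 0/105 = 6*(-1/255) + 0*(1/105) = -2/85 + 0 = -2/85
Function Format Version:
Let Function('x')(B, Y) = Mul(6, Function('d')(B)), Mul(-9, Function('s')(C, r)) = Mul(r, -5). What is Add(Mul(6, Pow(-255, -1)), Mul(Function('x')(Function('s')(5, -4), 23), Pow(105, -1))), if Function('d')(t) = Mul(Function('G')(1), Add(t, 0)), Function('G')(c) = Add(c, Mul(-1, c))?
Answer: Rational(-2, 85) ≈ -0.023529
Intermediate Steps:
Function('G')(c) = 0
Function('s')(C, r) = Mul(Rational(5, 9), r) (Function('s')(C, r) = Mul(Rational(-1, 9), Mul(r, -5)) = Mul(Rational(-1, 9), Mul(-5, r)) = Mul(Rational(5, 9), r))
Function('d')(t) = 0 (Function('d')(t) = Mul(0, Add(t, 0)) = Mul(0, t) = 0)
Function('x')(B, Y) = 0 (Function('x')(B, Y) = Mul(6, 0) = 0)
Add(Mul(6, Pow(-255, -1)), Mul(Function('x')(Function('s')(5, -4), 23), Pow(105, -1))) = Add(Mul(6, Pow(-255, -1)), Mul(0, Pow(105, -1))) = Add(Mul(6, Rational(-1, 255)), Mul(0, Rational(1, 105))) = Add(Rational(-2, 85), 0) = Rational(-2, 85)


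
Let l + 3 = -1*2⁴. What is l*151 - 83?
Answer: -2952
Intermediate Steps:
l = -19 (l = -3 - 1*2⁴ = -3 - 1*16 = -3 - 16 = -19)
l*151 - 83 = -19*151 - 83 = -2869 - 83 = -2952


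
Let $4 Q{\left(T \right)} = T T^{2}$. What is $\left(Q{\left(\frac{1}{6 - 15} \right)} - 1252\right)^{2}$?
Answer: $\frac{13328581593889}{8503056} \approx 1.5675 \cdot 10^{6}$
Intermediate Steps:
$Q{\left(T \right)} = \frac{T^{3}}{4}$ ($Q{\left(T \right)} = \frac{T T^{2}}{4} = \frac{T^{3}}{4}$)
$\left(Q{\left(\frac{1}{6 - 15} \right)} - 1252\right)^{2} = \left(\frac{\left(\frac{1}{6 - 15}\right)^{3}}{4} - 1252\right)^{2} = \left(\frac{\left(\frac{1}{-9}\right)^{3}}{4} - 1252\right)^{2} = \left(\frac{\left(- \frac{1}{9}\right)^{3}}{4} - 1252\right)^{2} = \left(\frac{1}{4} \left(- \frac{1}{729}\right) - 1252\right)^{2} = \left(- \frac{1}{2916} - 1252\right)^{2} = \left(- \frac{3650833}{2916}\right)^{2} = \frac{13328581593889}{8503056}$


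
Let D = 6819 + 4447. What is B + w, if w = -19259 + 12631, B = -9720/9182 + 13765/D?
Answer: -342806339013/51722206 ≈ -6627.8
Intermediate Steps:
D = 11266
B = 8442355/51722206 (B = -9720/9182 + 13765/11266 = -9720*1/9182 + 13765*(1/11266) = -4860/4591 + 13765/11266 = 8442355/51722206 ≈ 0.16322)
w = -6628
B + w = 8442355/51722206 - 6628 = -342806339013/51722206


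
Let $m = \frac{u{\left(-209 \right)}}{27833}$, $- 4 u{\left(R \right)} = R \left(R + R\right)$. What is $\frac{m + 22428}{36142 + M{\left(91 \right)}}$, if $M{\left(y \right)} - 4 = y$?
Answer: $\frac{1248433367}{2017168842} \approx 0.6189$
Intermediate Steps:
$u{\left(R \right)} = - \frac{R^{2}}{2}$ ($u{\left(R \right)} = - \frac{R \left(R + R\right)}{4} = - \frac{R 2 R}{4} = - \frac{2 R^{2}}{4} = - \frac{R^{2}}{2}$)
$M{\left(y \right)} = 4 + y$
$m = - \frac{43681}{55666}$ ($m = \frac{\left(- \frac{1}{2}\right) \left(-209\right)^{2}}{27833} = \left(- \frac{1}{2}\right) 43681 \cdot \frac{1}{27833} = \left(- \frac{43681}{2}\right) \frac{1}{27833} = - \frac{43681}{55666} \approx -0.7847$)
$\frac{m + 22428}{36142 + M{\left(91 \right)}} = \frac{- \frac{43681}{55666} + 22428}{36142 + \left(4 + 91\right)} = \frac{1248433367}{55666 \left(36142 + 95\right)} = \frac{1248433367}{55666 \cdot 36237} = \frac{1248433367}{55666} \cdot \frac{1}{36237} = \frac{1248433367}{2017168842}$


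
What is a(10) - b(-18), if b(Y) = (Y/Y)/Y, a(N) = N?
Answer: 181/18 ≈ 10.056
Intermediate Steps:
b(Y) = 1/Y
a(10) - b(-18) = 10 - 1/(-18) = 10 - 1*(-1/18) = 10 + 1/18 = 181/18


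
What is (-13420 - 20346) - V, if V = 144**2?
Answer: -54502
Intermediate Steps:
V = 20736
(-13420 - 20346) - V = (-13420 - 20346) - 1*20736 = -33766 - 20736 = -54502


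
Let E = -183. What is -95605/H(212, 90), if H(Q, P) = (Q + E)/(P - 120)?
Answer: 2868150/29 ≈ 98902.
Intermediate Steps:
H(Q, P) = (-183 + Q)/(-120 + P) (H(Q, P) = (Q - 183)/(P - 120) = (-183 + Q)/(-120 + P))
-95605/H(212, 90) = -95605*(-120 + 90)/(-183 + 212) = -95605/(29/(-30)) = -95605/((-1/30*29)) = -95605/(-29/30) = -95605*(-30/29) = 2868150/29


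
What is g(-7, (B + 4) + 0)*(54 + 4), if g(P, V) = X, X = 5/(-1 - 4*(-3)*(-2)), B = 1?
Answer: -58/5 ≈ -11.600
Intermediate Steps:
X = -1/5 (X = 5/(-1 + 12*(-2)) = 5/(-1 - 24) = 5/(-25) = 5*(-1/25) = -1/5 ≈ -0.20000)
g(P, V) = -1/5
g(-7, (B + 4) + 0)*(54 + 4) = -(54 + 4)/5 = -1/5*58 = -58/5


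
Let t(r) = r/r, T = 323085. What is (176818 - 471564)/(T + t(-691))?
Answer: -147373/161543 ≈ -0.91228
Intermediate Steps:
t(r) = 1
(176818 - 471564)/(T + t(-691)) = (176818 - 471564)/(323085 + 1) = -294746/323086 = -294746*1/323086 = -147373/161543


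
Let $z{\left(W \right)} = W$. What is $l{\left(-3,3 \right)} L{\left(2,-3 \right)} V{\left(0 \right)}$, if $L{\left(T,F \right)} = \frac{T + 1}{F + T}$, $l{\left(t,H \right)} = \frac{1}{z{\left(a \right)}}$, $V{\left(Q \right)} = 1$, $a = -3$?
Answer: $1$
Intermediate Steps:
$l{\left(t,H \right)} = - \frac{1}{3}$ ($l{\left(t,H \right)} = \frac{1}{-3} = - \frac{1}{3}$)
$L{\left(T,F \right)} = \frac{1 + T}{F + T}$
$l{\left(-3,3 \right)} L{\left(2,-3 \right)} V{\left(0 \right)} = - \frac{\frac{1}{-3 + 2} \left(1 + 2\right)}{3} \cdot 1 = - \frac{\frac{1}{-1} \cdot 3}{3} \cdot 1 = - \frac{\left(-1\right) 3}{3} \cdot 1 = \left(- \frac{1}{3}\right) \left(-3\right) 1 = 1 \cdot 1 = 1$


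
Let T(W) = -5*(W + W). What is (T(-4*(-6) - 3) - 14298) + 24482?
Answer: 9974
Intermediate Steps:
T(W) = -10*W
(T(-4*(-6) - 3) - 14298) + 24482 = (-10*(-4*(-6) - 3) - 14298) + 24482 = (-10*(24 - 3) - 14298) + 24482 = (-10*21 - 14298) + 24482 = (-210 - 14298) + 24482 = -14508 + 24482 = 9974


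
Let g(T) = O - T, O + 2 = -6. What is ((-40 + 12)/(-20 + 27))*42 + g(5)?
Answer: -181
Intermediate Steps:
O = -8 (O = -2 - 6 = -8)
g(T) = -8 - T
((-40 + 12)/(-20 + 27))*42 + g(5) = ((-40 + 12)/(-20 + 27))*42 + (-8 - 1*5) = -28/7*42 + (-8 - 5) = -28*⅐*42 - 13 = -4*42 - 13 = -168 - 13 = -181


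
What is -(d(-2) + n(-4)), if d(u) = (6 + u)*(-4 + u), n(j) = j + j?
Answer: 32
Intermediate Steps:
n(j) = 2*j
d(u) = (-4 + u)*(6 + u)
-(d(-2) + n(-4)) = -((-24 + (-2)² + 2*(-2)) + 2*(-4)) = -((-24 + 4 - 4) - 8) = -(-24 - 8) = -1*(-32) = 32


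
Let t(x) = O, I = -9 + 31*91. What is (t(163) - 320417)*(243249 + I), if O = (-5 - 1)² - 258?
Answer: -78896752979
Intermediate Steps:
I = 2812 (I = -9 + 2821 = 2812)
O = -222 (O = (-6)² - 258 = 36 - 258 = -222)
t(x) = -222
(t(163) - 320417)*(243249 + I) = (-222 - 320417)*(243249 + 2812) = -320639*246061 = -78896752979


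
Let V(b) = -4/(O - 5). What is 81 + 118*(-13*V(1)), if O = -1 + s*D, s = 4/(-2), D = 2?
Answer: -2663/5 ≈ -532.60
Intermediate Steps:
s = -2 (s = 4*(-½) = -2)
O = -5 (O = -1 - 2*2 = -1 - 4 = -5)
V(b) = ⅖ (V(b) = -4/(-5 - 5) = -4/(-10) = -⅒*(-4) = ⅖)
81 + 118*(-13*V(1)) = 81 + 118*(-13*⅖) = 81 + 118*(-26/5) = 81 - 3068/5 = -2663/5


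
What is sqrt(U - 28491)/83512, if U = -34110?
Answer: I*sqrt(62601)/83512 ≈ 0.002996*I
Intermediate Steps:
sqrt(U - 28491)/83512 = sqrt(-34110 - 28491)/83512 = sqrt(-62601)*(1/83512) = (I*sqrt(62601))*(1/83512) = I*sqrt(62601)/83512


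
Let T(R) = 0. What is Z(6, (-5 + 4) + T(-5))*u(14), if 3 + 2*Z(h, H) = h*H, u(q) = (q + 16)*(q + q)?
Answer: -3780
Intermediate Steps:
u(q) = 2*q*(16 + q) (u(q) = (16 + q)*(2*q) = 2*q*(16 + q))
Z(h, H) = -3/2 + H*h/2 (Z(h, H) = -3/2 + (h*H)/2 = -3/2 + (H*h)/2 = -3/2 + H*h/2)
Z(6, (-5 + 4) + T(-5))*u(14) = (-3/2 + (½)*((-5 + 4) + 0)*6)*(2*14*(16 + 14)) = (-3/2 + (½)*(-1 + 0)*6)*(2*14*30) = (-3/2 + (½)*(-1)*6)*840 = (-3/2 - 3)*840 = -9/2*840 = -3780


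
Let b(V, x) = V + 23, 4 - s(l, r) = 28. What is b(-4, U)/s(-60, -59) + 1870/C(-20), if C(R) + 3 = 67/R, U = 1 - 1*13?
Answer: -900013/3048 ≈ -295.28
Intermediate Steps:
s(l, r) = -24 (s(l, r) = 4 - 1*28 = 4 - 28 = -24)
U = -12 (U = 1 - 13 = -12)
b(V, x) = 23 + V
C(R) = -3 + 67/R
b(-4, U)/s(-60, -59) + 1870/C(-20) = (23 - 4)/(-24) + 1870/(-3 + 67/(-20)) = 19*(-1/24) + 1870/(-3 + 67*(-1/20)) = -19/24 + 1870/(-3 - 67/20) = -19/24 + 1870/(-127/20) = -19/24 + 1870*(-20/127) = -19/24 - 37400/127 = -900013/3048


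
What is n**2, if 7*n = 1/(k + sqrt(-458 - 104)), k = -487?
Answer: I/(49*(974*sqrt(562) + 236607*I)) ≈ 8.544e-8 + 8.3379e-9*I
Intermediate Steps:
n = 1/(7*(-487 + I*sqrt(562))) (n = 1/(7*(-487 + sqrt(-458 - 104))) = 1/(7*(-487 + sqrt(-562))) = 1/(7*(-487 + I*sqrt(562))) ≈ -0.00029265 - 1.4246e-5*I)
n**2 = (-487/1664117 - I*sqrt(562)/1664117)**2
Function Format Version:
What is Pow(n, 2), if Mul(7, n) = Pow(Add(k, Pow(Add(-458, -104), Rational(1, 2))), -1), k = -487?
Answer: Mul(Rational(1, 49), I, Pow(Add(Mul(974, Pow(562, Rational(1, 2))), Mul(236607, I)), -1)) ≈ Add(8.5440e-8, Mul(8.3379e-9, I))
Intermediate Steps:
n = Mul(Rational(1, 7), Pow(Add(-487, Mul(I, Pow(562, Rational(1, 2)))), -1)) (n = Mul(Rational(1, 7), Pow(Add(-487, Pow(Add(-458, -104), Rational(1, 2))), -1)) = Mul(Rational(1, 7), Pow(Add(-487, Pow(-562, Rational(1, 2))), -1)) = Mul(Rational(1, 7), Pow(Add(-487, Mul(I, Pow(562, Rational(1, 2)))), -1)) ≈ Add(-0.00029265, Mul(-1.4246e-5, I)))
Pow(n, 2) = Pow(Add(Rational(-487, 1664117), Mul(Rational(-1, 1664117), I, Pow(562, Rational(1, 2)))), 2)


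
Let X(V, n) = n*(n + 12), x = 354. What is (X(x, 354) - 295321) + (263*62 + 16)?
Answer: -149435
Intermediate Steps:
X(V, n) = n*(12 + n)
(X(x, 354) - 295321) + (263*62 + 16) = (354*(12 + 354) - 295321) + (263*62 + 16) = (354*366 - 295321) + (16306 + 16) = (129564 - 295321) + 16322 = -165757 + 16322 = -149435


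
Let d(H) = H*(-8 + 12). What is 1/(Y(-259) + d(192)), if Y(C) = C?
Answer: 1/509 ≈ 0.0019646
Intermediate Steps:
d(H) = 4*H (d(H) = H*4 = 4*H)
1/(Y(-259) + d(192)) = 1/(-259 + 4*192) = 1/(-259 + 768) = 1/509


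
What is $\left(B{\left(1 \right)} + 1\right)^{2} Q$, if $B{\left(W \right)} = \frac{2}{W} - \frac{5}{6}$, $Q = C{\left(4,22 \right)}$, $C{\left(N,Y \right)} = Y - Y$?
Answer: $0$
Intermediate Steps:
$C{\left(N,Y \right)} = 0$
$Q = 0$
$B{\left(W \right)} = - \frac{5}{6} + \frac{2}{W}$ ($B{\left(W \right)} = \frac{2}{W} - \frac{5}{6} = - \frac{5}{6} + \frac{2}{W}$)
$\left(B{\left(1 \right)} + 1\right)^{2} Q = \left(\left(- \frac{5}{6} + \frac{2}{1}\right) + 1\right)^{2} \cdot 0 = \left(\left(- \frac{5}{6} + 2 \cdot 1\right) + 1\right)^{2} \cdot 0 = \left(\left(- \frac{5}{6} + 2\right) + 1\right)^{2} \cdot 0 = \left(\frac{7}{6} + 1\right)^{2} \cdot 0 = \left(\frac{13}{6}\right)^{2} \cdot 0 = \frac{169}{36} \cdot 0 = 0$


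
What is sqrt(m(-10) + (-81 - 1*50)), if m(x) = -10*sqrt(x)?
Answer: sqrt(-131 - 10*I*sqrt(10)) ≈ 1.3716 - 11.527*I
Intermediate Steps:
sqrt(m(-10) + (-81 - 1*50)) = sqrt(-10*I*sqrt(10) + (-81 - 1*50)) = sqrt(-10*I*sqrt(10) + (-81 - 50)) = sqrt(-10*I*sqrt(10) - 131) = sqrt(-131 - 10*I*sqrt(10))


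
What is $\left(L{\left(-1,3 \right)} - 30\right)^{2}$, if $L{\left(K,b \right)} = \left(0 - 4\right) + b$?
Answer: $961$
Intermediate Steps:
$L{\left(K,b \right)} = -4 + b$
$\left(L{\left(-1,3 \right)} - 30\right)^{2} = \left(\left(-4 + 3\right) - 30\right)^{2} = \left(-1 - 30\right)^{2} = \left(-31\right)^{2} = 961$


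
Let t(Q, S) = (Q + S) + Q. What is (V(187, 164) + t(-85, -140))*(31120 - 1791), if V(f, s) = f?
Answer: -3607467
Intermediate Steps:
t(Q, S) = S + 2*Q
(V(187, 164) + t(-85, -140))*(31120 - 1791) = (187 + (-140 + 2*(-85)))*(31120 - 1791) = (187 + (-140 - 170))*29329 = (187 - 310)*29329 = -123*29329 = -3607467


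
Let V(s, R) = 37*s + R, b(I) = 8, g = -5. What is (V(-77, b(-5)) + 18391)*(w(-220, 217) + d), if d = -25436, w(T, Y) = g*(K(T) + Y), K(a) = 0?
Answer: -412401550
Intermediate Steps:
V(s, R) = R + 37*s
w(T, Y) = -5*Y (w(T, Y) = -5*(0 + Y) = -5*Y)
(V(-77, b(-5)) + 18391)*(w(-220, 217) + d) = ((8 + 37*(-77)) + 18391)*(-5*217 - 25436) = ((8 - 2849) + 18391)*(-1085 - 25436) = (-2841 + 18391)*(-26521) = 15550*(-26521) = -412401550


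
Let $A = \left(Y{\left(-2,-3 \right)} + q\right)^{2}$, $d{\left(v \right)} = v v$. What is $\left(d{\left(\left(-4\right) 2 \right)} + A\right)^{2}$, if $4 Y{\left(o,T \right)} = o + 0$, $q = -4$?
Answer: $\frac{113569}{16} \approx 7098.1$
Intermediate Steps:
$Y{\left(o,T \right)} = \frac{o}{4}$ ($Y{\left(o,T \right)} = \frac{o + 0}{4} = \frac{o}{4}$)
$d{\left(v \right)} = v^{2}$
$A = \frac{81}{4}$ ($A = \left(\frac{1}{4} \left(-2\right) - 4\right)^{2} = \left(- \frac{1}{2} - 4\right)^{2} = \left(- \frac{9}{2}\right)^{2} = \frac{81}{4} \approx 20.25$)
$\left(d{\left(\left(-4\right) 2 \right)} + A\right)^{2} = \left(\left(\left(-4\right) 2\right)^{2} + \frac{81}{4}\right)^{2} = \left(\left(-8\right)^{2} + \frac{81}{4}\right)^{2} = \left(64 + \frac{81}{4}\right)^{2} = \left(\frac{337}{4}\right)^{2} = \frac{113569}{16}$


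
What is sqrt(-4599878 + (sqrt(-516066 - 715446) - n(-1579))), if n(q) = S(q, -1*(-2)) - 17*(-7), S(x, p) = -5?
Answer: sqrt(-4599992 + 46*I*sqrt(582)) ≈ 0.26 + 2144.8*I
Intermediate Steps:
n(q) = 114 (n(q) = -5 - 17*(-7) = -5 + 119 = 114)
sqrt(-4599878 + (sqrt(-516066 - 715446) - n(-1579))) = sqrt(-4599878 + (sqrt(-516066 - 715446) - 1*114)) = sqrt(-4599878 + (sqrt(-1231512) - 114)) = sqrt(-4599878 + (46*I*sqrt(582) - 114)) = sqrt(-4599878 + (-114 + 46*I*sqrt(582))) = sqrt(-4599992 + 46*I*sqrt(582))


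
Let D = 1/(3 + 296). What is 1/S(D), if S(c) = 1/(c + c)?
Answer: 2/299 ≈ 0.0066890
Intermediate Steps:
D = 1/299 ≈ 0.0033445
S(c) = 1/(2*c)
1/S(D) = 1/(1/(2*(1/299))) = 1/((1/2)*299) = 1/(299/2) = 2/299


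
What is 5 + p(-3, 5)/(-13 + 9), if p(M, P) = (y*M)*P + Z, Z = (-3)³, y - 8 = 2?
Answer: 197/4 ≈ 49.250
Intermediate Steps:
y = 10 (y = 8 + 2 = 10)
Z = -27
p(M, P) = -27 + 10*M*P (p(M, P) = (10*M)*P - 27 = 10*M*P - 27 = -27 + 10*M*P)
5 + p(-3, 5)/(-13 + 9) = 5 + (-27 + 10*(-3)*5)/(-13 + 9) = 5 + (-27 - 150)/(-4) = 5 - ¼*(-177) = 5 + 177/4 = 197/4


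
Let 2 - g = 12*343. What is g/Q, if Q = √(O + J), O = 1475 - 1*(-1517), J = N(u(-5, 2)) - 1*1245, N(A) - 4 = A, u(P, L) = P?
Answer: -2057*√194/291 ≈ -98.456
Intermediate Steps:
N(A) = 4 + A
J = -1246 (J = (4 - 5) - 1*1245 = -1 - 1245 = -1246)
O = 2992 (O = 1475 + 1517 = 2992)
g = -4114 (g = 2 - 12*343 = 2 - 1*4116 = 2 - 4116 = -4114)
Q = 3*√194 (Q = √(2992 - 1246) = √1746 = 3*√194 ≈ 41.785)
g/Q = -4114*√194/582 = -2057*√194/291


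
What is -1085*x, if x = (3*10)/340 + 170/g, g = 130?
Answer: -669445/442 ≈ -1514.6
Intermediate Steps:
x = 617/442 (x = (3*10)/340 + 170/130 = 30*(1/340) + 170*(1/130) = 3/34 + 17/13 = 617/442 ≈ 1.3959)
-1085*x = -1085*617/442 = -669445/442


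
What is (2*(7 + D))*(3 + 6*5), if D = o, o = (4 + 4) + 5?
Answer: 1320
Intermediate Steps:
o = 13 (o = 8 + 5 = 13)
D = 13
(2*(7 + D))*(3 + 6*5) = (2*(7 + 13))*(3 + 6*5) = (2*20)*(3 + 30) = 40*33 = 1320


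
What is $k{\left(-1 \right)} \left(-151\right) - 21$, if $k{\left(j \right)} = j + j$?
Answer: $281$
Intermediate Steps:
$k{\left(j \right)} = 2 j$
$k{\left(-1 \right)} \left(-151\right) - 21 = 2 \left(-1\right) \left(-151\right) - 21 = \left(-2\right) \left(-151\right) - 21 = 302 - 21 = 281$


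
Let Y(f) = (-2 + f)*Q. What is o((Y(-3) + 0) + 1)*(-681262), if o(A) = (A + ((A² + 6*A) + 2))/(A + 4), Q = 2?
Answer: 2725048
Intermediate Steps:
Y(f) = -4 + 2*f (Y(f) = (-2 + f)*2 = -4 + 2*f)
o(A) = (2 + A² + 7*A)/(4 + A) (o(A) = (A + (2 + A² + 6*A))/(4 + A) = (2 + A² + 7*A)/(4 + A))
o((Y(-3) + 0) + 1)*(-681262) = ((2 + (((-4 + 2*(-3)) + 0) + 1)² + 7*(((-4 + 2*(-3)) + 0) + 1))/(4 + (((-4 + 2*(-3)) + 0) + 1)))*(-681262) = ((2 + (((-4 - 6) + 0) + 1)² + 7*(((-4 - 6) + 0) + 1))/(4 + (((-4 - 6) + 0) + 1)))*(-681262) = ((2 + ((-10 + 0) + 1)² + 7*((-10 + 0) + 1))/(4 + ((-10 + 0) + 1)))*(-681262) = ((2 + (-10 + 1)² + 7*(-10 + 1))/(4 + (-10 + 1)))*(-681262) = ((2 + (-9)² + 7*(-9))/(4 - 9))*(-681262) = ((2 + 81 - 63)/(-5))*(-681262) = -⅕*20*(-681262) = -4*(-681262) = 2725048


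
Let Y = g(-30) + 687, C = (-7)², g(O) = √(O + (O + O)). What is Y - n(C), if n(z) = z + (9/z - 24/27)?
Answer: 281669/441 + 3*I*√10 ≈ 638.71 + 9.4868*I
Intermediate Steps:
g(O) = √3*√O (g(O) = √(O + 2*O) = √(3*O) = √3*√O)
C = 49
Y = 687 + 3*I*√10 (Y = √3*√(-30) + 687 = √3*(I*√30) + 687 = 3*I*√10 + 687 = 687 + 3*I*√10 ≈ 687.0 + 9.4868*I)
n(z) = -8/9 + z + 9/z (n(z) = z + (9/z - 24*1/27) = z + (9/z - 8/9) = z + (-8/9 + 9/z) = -8/9 + z + 9/z)
Y - n(C) = (687 + 3*I*√10) - (-8/9 + 49 + 9/49) = (687 + 3*I*√10) - 1*21298/441 = (687 + 3*I*√10) - 21298/441 = 281669/441 + 3*I*√10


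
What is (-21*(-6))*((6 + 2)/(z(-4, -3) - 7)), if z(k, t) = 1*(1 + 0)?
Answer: -168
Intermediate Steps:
z(k, t) = 1 (z(k, t) = 1*1 = 1)
(-21*(-6))*((6 + 2)/(z(-4, -3) - 7)) = (-21*(-6))*((6 + 2)/(1 - 7)) = 126*(8/(-6)) = 126*(8*(-⅙)) = 126*(-4/3) = -168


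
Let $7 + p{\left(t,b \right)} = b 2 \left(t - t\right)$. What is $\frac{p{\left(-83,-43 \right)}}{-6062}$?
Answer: $\frac{1}{866} \approx 0.0011547$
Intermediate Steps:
$p{\left(t,b \right)} = -7$ ($p{\left(t,b \right)} = -7 + b 2 \left(t - t\right) = -7 + 2 b 0 = -7 + 0 = -7$)
$\frac{p{\left(-83,-43 \right)}}{-6062} = - \frac{7}{-6062} = \left(-7\right) \left(- \frac{1}{6062}\right) = \frac{1}{866}$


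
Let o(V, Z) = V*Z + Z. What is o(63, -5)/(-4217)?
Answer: 320/4217 ≈ 0.075883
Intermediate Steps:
o(V, Z) = Z + V*Z
o(63, -5)/(-4217) = -5*(1 + 63)/(-4217) = -5*64*(-1/4217) = -320*(-1/4217) = 320/4217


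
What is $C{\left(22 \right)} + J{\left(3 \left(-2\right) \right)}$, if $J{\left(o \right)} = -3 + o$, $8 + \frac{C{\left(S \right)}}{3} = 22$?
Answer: $33$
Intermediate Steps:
$C{\left(S \right)} = 42$ ($C{\left(S \right)} = -24 + 3 \cdot 22 = -24 + 66 = 42$)
$C{\left(22 \right)} + J{\left(3 \left(-2\right) \right)} = 42 + \left(-3 + 3 \left(-2\right)\right) = 42 - 9 = 33$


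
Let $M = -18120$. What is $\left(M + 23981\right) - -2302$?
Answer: $8163$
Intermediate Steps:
$\left(M + 23981\right) - -2302 = \left(-18120 + 23981\right) - -2302 = 5861 + 2302 = 8163$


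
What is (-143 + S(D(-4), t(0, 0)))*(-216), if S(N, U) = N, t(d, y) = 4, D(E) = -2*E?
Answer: 29160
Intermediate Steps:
(-143 + S(D(-4), t(0, 0)))*(-216) = (-143 - 2*(-4))*(-216) = (-143 + 8)*(-216) = -135*(-216) = 29160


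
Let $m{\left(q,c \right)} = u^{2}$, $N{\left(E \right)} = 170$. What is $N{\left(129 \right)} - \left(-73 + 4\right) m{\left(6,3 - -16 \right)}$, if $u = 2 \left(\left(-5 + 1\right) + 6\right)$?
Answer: $1274$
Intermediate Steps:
$u = 4$ ($u = 2 \left(-4 + 6\right) = 2 \cdot 2 = 4$)
$m{\left(q,c \right)} = 16$ ($m{\left(q,c \right)} = 4^{2} = 16$)
$N{\left(129 \right)} - \left(-73 + 4\right) m{\left(6,3 - -16 \right)} = 170 - \left(-73 + 4\right) 16 = 170 - \left(-69\right) 16 = 170 - -1104 = 170 + 1104 = 1274$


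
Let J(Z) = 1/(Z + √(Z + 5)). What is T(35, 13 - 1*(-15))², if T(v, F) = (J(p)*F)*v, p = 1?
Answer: 960400/(1 + √6)² ≈ 80713.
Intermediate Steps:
J(Z) = 1/(Z + √(5 + Z))
T(v, F) = F*v/(1 + √6) (T(v, F) = (F/(1 + √(5 + 1)))*v = (F/(1 + √6))*v = F*v/(1 + √6))
T(35, 13 - 1*(-15))² = (-⅕*(13 - 1*(-15))*35 + (⅕)*(13 - 1*(-15))*35*√6)² = (-⅕*(13 + 15)*35 + (⅕)*(13 + 15)*35*√6)² = (-⅕*28*35 + (⅕)*28*35*√6)² = (-196 + 196*√6)²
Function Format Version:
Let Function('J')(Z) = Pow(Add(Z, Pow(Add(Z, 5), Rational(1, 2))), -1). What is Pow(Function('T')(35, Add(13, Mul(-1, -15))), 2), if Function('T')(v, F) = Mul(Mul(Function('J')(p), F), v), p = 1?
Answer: Mul(960400, Pow(Add(1, Pow(6, Rational(1, 2))), -2)) ≈ 80713.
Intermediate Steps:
Function('J')(Z) = Pow(Add(Z, Pow(Add(5, Z), Rational(1, 2))), -1)
Function('T')(v, F) = Mul(F, v, Pow(Add(1, Pow(6, Rational(1, 2))), -1)) (Function('T')(v, F) = Mul(Mul(Pow(Add(1, Pow(Add(5, 1), Rational(1, 2))), -1), F), v) = Mul(Mul(Pow(Add(1, Pow(6, Rational(1, 2))), -1), F), v) = Mul(Mul(F, Pow(Add(1, Pow(6, Rational(1, 2))), -1)), v) = Mul(F, v, Pow(Add(1, Pow(6, Rational(1, 2))), -1)))
Pow(Function('T')(35, Add(13, Mul(-1, -15))), 2) = Pow(Add(Mul(Rational(-1, 5), Add(13, Mul(-1, -15)), 35), Mul(Rational(1, 5), Add(13, Mul(-1, -15)), 35, Pow(6, Rational(1, 2)))), 2) = Pow(Add(Mul(Rational(-1, 5), Add(13, 15), 35), Mul(Rational(1, 5), Add(13, 15), 35, Pow(6, Rational(1, 2)))), 2) = Pow(Add(Mul(Rational(-1, 5), 28, 35), Mul(Rational(1, 5), 28, 35, Pow(6, Rational(1, 2)))), 2) = Pow(Add(-196, Mul(196, Pow(6, Rational(1, 2)))), 2)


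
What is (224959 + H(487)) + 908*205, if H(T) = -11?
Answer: 411088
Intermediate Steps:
(224959 + H(487)) + 908*205 = (224959 - 11) + 908*205 = 224948 + 186140 = 411088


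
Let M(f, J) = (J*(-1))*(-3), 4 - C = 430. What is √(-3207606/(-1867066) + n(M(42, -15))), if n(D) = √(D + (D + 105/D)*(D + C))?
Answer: √(1497203025999 + 871483862089*√22249)/933533 ≈ 12.283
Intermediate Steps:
C = -426 (C = 4 - 1*430 = 4 - 430 = -426)
M(f, J) = 3*J (M(f, J) = -J*(-3) = 3*J)
n(D) = √(D + (-426 + D)*(D + 105/D)) (n(D) = √(D + (D + 105/D)*(D - 426)) = √(D + (D + 105/D)*(-426 + D)) = √(D + (-426 + D)*(D + 105/D)))
√(-3207606/(-1867066) + n(M(42, -15))) = √(-3207606/(-1867066) + √(105 + (3*(-15))² - 44730/(3*(-15)) - 1275*(-15))) = √(-3207606*(-1/1867066) + √(105 + (-45)² - 44730/(-45) - 425*(-45))) = √(1603803/933533 + √(105 + 2025 - 44730*(-1/45) + 19125)) = √(1603803/933533 + √(105 + 2025 + 994 + 19125)) = √(1603803/933533 + √22249)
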